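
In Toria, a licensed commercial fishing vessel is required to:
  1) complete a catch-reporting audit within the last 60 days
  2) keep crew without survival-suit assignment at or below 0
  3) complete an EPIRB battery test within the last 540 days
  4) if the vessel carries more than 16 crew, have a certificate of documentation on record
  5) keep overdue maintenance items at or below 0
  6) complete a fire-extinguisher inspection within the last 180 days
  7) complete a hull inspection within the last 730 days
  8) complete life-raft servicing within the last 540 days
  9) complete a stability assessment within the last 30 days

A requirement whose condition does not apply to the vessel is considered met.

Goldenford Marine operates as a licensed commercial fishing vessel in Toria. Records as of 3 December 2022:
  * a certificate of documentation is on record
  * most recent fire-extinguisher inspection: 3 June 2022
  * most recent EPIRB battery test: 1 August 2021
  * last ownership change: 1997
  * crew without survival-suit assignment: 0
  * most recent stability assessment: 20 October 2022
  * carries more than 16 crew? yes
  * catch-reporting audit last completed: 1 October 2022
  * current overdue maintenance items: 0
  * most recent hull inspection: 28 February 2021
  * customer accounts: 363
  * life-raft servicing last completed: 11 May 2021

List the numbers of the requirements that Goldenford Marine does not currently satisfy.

1. catch-reporting audit 63 days ago vs limit 60 → not met
2. crew without survival-suit assignment 0 ≤ 0 → met
3. EPIRB battery test 489 days ago vs limit 540 → met
4. condition 'carries more than 16 crew' holds; certificate of documentation present → met
5. overdue maintenance items 0 ≤ 0 → met
6. fire-extinguisher inspection 183 days ago vs limit 180 → not met
7. hull inspection 643 days ago vs limit 730 → met
8. life-raft servicing 571 days ago vs limit 540 → not met
9. stability assessment 44 days ago vs limit 30 → not met
Not met: 1, 6, 8, 9

1, 6, 8, 9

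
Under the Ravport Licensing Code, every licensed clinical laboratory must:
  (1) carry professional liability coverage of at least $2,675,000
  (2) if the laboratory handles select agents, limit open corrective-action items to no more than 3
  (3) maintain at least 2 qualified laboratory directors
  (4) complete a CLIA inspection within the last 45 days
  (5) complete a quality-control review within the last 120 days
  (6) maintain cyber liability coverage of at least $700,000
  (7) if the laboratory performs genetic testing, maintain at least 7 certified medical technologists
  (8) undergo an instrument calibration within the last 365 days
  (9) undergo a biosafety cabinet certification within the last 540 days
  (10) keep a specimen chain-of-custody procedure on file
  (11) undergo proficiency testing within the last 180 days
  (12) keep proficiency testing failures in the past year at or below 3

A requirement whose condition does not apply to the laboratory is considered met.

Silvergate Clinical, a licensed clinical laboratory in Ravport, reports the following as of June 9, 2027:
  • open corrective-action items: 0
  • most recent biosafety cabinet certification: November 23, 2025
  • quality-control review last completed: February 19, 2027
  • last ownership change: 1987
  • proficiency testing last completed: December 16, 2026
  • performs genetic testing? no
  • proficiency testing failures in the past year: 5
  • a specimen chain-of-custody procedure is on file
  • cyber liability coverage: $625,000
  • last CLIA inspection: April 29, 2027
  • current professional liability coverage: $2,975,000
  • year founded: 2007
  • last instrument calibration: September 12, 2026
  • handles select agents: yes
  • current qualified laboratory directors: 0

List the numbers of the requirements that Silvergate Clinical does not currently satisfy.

1. professional liability coverage $2,975,000 ≥ $2,675,000 → met
2. condition 'handles select agents' holds; open corrective-action items 0 ≤ 3 → met
3. qualified laboratory directors 0 < 2 → not met
4. CLIA inspection 41 days ago vs limit 45 → met
5. quality-control review 110 days ago vs limit 120 → met
6. cyber liability coverage $625,000 < $700,000 → not met
7. condition 'performs genetic testing' does not hold → requirement n/a → met
8. instrument calibration 270 days ago vs limit 365 → met
9. biosafety cabinet certification 563 days ago vs limit 540 → not met
10. specimen chain-of-custody procedure present → met
11. proficiency testing 175 days ago vs limit 180 → met
12. proficiency testing failures in the past year 5 > 3 → not met
Not met: 3, 6, 9, 12

3, 6, 9, 12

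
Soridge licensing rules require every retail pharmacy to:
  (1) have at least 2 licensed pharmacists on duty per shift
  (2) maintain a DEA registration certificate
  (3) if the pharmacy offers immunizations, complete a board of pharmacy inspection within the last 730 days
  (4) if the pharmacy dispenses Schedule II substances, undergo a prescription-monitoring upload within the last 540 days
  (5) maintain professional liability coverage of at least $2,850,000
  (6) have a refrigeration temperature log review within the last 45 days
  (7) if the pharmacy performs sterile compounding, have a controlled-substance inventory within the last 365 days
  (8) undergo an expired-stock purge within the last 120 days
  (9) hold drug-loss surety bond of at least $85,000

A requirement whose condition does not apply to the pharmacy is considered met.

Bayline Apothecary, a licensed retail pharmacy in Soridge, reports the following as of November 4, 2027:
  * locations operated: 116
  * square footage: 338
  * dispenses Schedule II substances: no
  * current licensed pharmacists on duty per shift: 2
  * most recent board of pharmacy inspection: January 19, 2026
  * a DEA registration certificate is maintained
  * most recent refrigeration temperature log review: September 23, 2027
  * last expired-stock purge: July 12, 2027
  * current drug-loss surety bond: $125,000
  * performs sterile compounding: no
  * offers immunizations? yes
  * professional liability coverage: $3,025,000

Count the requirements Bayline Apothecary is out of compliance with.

1. licensed pharmacists on duty per shift 2 ≥ 2 → met
2. DEA registration certificate present → met
3. condition 'offers immunizations' holds; board of pharmacy inspection 654 days ago vs limit 730 → met
4. condition 'dispenses Schedule II substances' does not hold → requirement n/a → met
5. professional liability coverage $3,025,000 ≥ $2,850,000 → met
6. refrigeration temperature log review 42 days ago vs limit 45 → met
7. condition 'performs sterile compounding' does not hold → requirement n/a → met
8. expired-stock purge 115 days ago vs limit 120 → met
9. drug-loss surety bond $125,000 ≥ $85,000 → met
Not met: 0 of 9

0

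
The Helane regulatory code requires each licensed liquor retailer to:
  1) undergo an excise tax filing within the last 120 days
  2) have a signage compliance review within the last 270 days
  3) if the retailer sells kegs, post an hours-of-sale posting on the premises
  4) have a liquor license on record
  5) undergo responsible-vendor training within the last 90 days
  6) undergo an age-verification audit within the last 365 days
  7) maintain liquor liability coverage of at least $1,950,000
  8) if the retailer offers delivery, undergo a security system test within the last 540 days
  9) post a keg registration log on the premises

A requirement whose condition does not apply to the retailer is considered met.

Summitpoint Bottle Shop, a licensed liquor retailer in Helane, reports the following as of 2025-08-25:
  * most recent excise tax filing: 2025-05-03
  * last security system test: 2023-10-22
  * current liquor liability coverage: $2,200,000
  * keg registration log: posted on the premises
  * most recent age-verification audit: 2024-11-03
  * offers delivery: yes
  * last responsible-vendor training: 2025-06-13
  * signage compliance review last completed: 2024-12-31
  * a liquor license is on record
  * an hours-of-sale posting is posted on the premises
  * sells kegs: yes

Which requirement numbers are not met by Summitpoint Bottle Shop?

8

1. excise tax filing 114 days ago vs limit 120 → met
2. signage compliance review 237 days ago vs limit 270 → met
3. condition 'sells kegs' holds; hours-of-sale posting present → met
4. liquor license present → met
5. responsible-vendor training 73 days ago vs limit 90 → met
6. age-verification audit 295 days ago vs limit 365 → met
7. liquor liability coverage $2,200,000 ≥ $1,950,000 → met
8. condition 'offers delivery' holds; security system test 673 days ago vs limit 540 → not met
9. keg registration log present → met
Not met: 8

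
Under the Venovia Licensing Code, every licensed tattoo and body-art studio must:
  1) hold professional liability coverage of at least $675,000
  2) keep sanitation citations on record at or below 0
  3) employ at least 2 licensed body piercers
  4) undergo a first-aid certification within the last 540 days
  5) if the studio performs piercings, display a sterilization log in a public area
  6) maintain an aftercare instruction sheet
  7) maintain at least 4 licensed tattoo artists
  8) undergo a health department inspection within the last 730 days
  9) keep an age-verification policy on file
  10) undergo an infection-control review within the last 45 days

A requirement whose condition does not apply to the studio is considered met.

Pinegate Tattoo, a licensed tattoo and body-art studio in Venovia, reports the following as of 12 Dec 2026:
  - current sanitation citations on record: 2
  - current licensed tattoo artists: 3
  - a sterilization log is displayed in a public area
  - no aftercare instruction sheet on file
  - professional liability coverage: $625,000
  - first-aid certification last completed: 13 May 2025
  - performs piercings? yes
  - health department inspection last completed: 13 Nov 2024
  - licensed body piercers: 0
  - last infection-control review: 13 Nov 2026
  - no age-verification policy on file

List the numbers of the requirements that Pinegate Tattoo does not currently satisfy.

1, 2, 3, 4, 6, 7, 8, 9

1. professional liability coverage $625,000 < $675,000 → not met
2. sanitation citations on record 2 > 0 → not met
3. licensed body piercers 0 < 2 → not met
4. first-aid certification 578 days ago vs limit 540 → not met
5. condition 'performs piercings' holds; sterilization log present → met
6. aftercare instruction sheet absent → not met
7. licensed tattoo artists 3 < 4 → not met
8. health department inspection 759 days ago vs limit 730 → not met
9. age-verification policy absent → not met
10. infection-control review 29 days ago vs limit 45 → met
Not met: 1, 2, 3, 4, 6, 7, 8, 9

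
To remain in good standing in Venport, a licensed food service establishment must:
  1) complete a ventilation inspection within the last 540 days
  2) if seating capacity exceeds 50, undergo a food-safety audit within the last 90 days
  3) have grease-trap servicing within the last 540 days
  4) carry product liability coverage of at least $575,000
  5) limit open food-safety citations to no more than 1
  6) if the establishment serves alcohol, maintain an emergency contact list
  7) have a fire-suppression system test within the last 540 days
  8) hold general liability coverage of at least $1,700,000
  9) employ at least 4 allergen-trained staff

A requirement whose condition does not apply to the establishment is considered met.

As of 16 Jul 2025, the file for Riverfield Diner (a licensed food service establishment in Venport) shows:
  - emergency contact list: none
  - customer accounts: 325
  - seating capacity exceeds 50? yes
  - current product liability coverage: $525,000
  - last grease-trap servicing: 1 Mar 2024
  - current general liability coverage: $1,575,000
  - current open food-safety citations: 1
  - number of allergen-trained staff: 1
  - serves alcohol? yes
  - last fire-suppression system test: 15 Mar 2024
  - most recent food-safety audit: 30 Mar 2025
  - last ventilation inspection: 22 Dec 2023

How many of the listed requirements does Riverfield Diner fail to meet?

6

1. ventilation inspection 572 days ago vs limit 540 → not met
2. condition 'seating capacity exceeds 50' holds; food-safety audit 108 days ago vs limit 90 → not met
3. grease-trap servicing 502 days ago vs limit 540 → met
4. product liability coverage $525,000 < $575,000 → not met
5. open food-safety citations 1 ≤ 1 → met
6. condition 'serves alcohol' holds; emergency contact list absent → not met
7. fire-suppression system test 488 days ago vs limit 540 → met
8. general liability coverage $1,575,000 < $1,700,000 → not met
9. allergen-trained staff 1 < 4 → not met
Not met: 6 of 9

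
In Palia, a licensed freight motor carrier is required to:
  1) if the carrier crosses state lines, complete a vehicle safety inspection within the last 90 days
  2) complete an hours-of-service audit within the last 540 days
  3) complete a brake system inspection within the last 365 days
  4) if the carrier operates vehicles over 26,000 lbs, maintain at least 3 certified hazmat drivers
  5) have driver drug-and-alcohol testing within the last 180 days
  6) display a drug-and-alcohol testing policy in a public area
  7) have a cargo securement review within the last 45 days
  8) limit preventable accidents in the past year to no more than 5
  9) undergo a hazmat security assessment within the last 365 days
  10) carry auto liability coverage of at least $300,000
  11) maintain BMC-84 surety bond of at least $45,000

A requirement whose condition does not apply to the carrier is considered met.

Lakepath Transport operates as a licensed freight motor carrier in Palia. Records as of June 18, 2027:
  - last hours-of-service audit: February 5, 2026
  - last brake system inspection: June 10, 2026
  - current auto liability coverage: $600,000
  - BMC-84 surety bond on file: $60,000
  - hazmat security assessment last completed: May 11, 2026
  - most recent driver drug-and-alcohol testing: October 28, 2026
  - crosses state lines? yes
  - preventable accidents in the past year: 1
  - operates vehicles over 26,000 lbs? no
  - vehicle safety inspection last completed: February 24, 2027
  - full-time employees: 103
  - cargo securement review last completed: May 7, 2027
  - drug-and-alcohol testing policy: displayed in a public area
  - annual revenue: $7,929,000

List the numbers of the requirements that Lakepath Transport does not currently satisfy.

1. condition 'crosses state lines' holds; vehicle safety inspection 114 days ago vs limit 90 → not met
2. hours-of-service audit 498 days ago vs limit 540 → met
3. brake system inspection 373 days ago vs limit 365 → not met
4. condition 'operates vehicles over 26,000 lbs' does not hold → requirement n/a → met
5. driver drug-and-alcohol testing 233 days ago vs limit 180 → not met
6. drug-and-alcohol testing policy present → met
7. cargo securement review 42 days ago vs limit 45 → met
8. preventable accidents in the past year 1 ≤ 5 → met
9. hazmat security assessment 403 days ago vs limit 365 → not met
10. auto liability coverage $600,000 ≥ $300,000 → met
11. BMC-84 surety bond $60,000 ≥ $45,000 → met
Not met: 1, 3, 5, 9

1, 3, 5, 9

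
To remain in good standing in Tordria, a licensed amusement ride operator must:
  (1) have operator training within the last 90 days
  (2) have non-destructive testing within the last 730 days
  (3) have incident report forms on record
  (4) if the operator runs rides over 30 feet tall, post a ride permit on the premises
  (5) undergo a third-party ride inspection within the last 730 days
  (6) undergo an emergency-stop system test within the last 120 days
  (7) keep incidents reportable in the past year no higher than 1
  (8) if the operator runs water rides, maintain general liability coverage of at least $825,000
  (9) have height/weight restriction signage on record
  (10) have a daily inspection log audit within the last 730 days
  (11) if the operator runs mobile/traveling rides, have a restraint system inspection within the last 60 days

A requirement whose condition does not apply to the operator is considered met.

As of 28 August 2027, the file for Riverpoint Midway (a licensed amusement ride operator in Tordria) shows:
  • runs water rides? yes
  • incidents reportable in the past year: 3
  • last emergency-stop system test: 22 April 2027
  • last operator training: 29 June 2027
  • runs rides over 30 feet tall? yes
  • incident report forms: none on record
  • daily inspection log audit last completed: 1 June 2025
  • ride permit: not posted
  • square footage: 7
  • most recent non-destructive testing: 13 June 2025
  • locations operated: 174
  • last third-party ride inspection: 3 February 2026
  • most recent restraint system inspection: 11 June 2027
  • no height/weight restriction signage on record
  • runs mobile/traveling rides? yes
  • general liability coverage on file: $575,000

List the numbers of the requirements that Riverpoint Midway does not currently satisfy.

2, 3, 4, 6, 7, 8, 9, 10, 11

1. operator training 60 days ago vs limit 90 → met
2. non-destructive testing 806 days ago vs limit 730 → not met
3. incident report forms absent → not met
4. condition 'runs rides over 30 feet tall' holds; ride permit absent → not met
5. third-party ride inspection 571 days ago vs limit 730 → met
6. emergency-stop system test 128 days ago vs limit 120 → not met
7. incidents reportable in the past year 3 > 1 → not met
8. condition 'runs water rides' holds; general liability coverage $575,000 < $825,000 → not met
9. height/weight restriction signage absent → not met
10. daily inspection log audit 818 days ago vs limit 730 → not met
11. condition 'runs mobile/traveling rides' holds; restraint system inspection 78 days ago vs limit 60 → not met
Not met: 2, 3, 4, 6, 7, 8, 9, 10, 11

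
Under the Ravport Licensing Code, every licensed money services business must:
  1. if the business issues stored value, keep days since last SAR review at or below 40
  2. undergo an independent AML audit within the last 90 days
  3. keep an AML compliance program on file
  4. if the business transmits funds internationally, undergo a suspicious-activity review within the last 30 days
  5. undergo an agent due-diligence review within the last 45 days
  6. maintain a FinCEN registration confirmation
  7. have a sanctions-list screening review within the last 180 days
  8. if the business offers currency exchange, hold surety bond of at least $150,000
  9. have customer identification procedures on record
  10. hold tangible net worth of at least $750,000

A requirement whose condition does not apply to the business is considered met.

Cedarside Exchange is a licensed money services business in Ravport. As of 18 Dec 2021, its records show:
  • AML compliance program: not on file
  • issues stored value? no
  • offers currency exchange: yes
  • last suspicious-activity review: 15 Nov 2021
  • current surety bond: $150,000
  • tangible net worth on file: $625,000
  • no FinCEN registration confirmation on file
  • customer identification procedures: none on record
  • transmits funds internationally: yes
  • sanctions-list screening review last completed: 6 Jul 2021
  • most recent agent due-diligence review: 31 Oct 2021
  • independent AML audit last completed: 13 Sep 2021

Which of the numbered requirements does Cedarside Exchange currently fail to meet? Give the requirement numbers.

1. condition 'issues stored value' does not hold → requirement n/a → met
2. independent AML audit 96 days ago vs limit 90 → not met
3. AML compliance program absent → not met
4. condition 'transmits funds internationally' holds; suspicious-activity review 33 days ago vs limit 30 → not met
5. agent due-diligence review 48 days ago vs limit 45 → not met
6. FinCEN registration confirmation absent → not met
7. sanctions-list screening review 165 days ago vs limit 180 → met
8. condition 'offers currency exchange' holds; surety bond $150,000 ≥ $150,000 → met
9. customer identification procedures absent → not met
10. tangible net worth $625,000 < $750,000 → not met
Not met: 2, 3, 4, 5, 6, 9, 10

2, 3, 4, 5, 6, 9, 10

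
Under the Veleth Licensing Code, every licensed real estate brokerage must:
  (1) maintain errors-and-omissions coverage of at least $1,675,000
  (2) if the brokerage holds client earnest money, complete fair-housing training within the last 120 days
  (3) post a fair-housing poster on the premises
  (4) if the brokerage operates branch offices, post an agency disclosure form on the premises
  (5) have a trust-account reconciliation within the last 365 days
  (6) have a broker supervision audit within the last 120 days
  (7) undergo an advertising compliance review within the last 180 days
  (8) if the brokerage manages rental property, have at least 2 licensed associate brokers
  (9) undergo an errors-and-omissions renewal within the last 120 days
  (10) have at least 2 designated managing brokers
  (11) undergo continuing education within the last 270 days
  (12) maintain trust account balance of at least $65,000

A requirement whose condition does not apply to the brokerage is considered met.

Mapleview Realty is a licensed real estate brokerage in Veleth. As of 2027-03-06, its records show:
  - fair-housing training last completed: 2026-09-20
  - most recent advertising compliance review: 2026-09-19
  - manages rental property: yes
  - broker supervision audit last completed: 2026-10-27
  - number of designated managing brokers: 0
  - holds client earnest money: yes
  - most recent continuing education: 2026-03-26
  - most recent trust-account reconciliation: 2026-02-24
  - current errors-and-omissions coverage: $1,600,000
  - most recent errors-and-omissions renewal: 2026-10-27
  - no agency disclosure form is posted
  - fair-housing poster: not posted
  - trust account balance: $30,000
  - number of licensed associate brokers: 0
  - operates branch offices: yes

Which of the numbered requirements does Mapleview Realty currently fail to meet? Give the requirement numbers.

1. errors-and-omissions coverage $1,600,000 < $1,675,000 → not met
2. condition 'holds client earnest money' holds; fair-housing training 167 days ago vs limit 120 → not met
3. fair-housing poster absent → not met
4. condition 'operates branch offices' holds; agency disclosure form absent → not met
5. trust-account reconciliation 375 days ago vs limit 365 → not met
6. broker supervision audit 130 days ago vs limit 120 → not met
7. advertising compliance review 168 days ago vs limit 180 → met
8. condition 'manages rental property' holds; licensed associate brokers 0 < 2 → not met
9. errors-and-omissions renewal 130 days ago vs limit 120 → not met
10. designated managing brokers 0 < 2 → not met
11. continuing education 345 days ago vs limit 270 → not met
12. trust account balance $30,000 < $65,000 → not met
Not met: 1, 2, 3, 4, 5, 6, 8, 9, 10, 11, 12

1, 2, 3, 4, 5, 6, 8, 9, 10, 11, 12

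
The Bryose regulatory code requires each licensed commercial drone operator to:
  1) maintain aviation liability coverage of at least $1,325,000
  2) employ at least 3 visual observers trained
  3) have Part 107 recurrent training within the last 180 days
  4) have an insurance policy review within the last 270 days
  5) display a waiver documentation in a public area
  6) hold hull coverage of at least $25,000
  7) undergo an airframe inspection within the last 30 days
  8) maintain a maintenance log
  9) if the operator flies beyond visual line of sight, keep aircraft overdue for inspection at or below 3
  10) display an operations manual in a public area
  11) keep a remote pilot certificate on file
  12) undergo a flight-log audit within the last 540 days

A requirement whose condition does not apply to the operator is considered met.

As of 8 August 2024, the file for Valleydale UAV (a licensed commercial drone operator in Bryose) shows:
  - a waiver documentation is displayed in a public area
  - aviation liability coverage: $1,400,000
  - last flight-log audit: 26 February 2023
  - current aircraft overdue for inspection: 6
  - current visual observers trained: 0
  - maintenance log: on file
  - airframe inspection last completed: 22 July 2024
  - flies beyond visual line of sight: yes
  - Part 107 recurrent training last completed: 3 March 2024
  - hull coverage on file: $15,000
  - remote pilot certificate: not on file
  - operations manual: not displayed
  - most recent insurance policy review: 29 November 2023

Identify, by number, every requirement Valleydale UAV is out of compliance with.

2, 6, 9, 10, 11

1. aviation liability coverage $1,400,000 ≥ $1,325,000 → met
2. visual observers trained 0 < 3 → not met
3. Part 107 recurrent training 158 days ago vs limit 180 → met
4. insurance policy review 253 days ago vs limit 270 → met
5. waiver documentation present → met
6. hull coverage $15,000 < $25,000 → not met
7. airframe inspection 17 days ago vs limit 30 → met
8. maintenance log present → met
9. condition 'flies beyond visual line of sight' holds; aircraft overdue for inspection 6 > 3 → not met
10. operations manual absent → not met
11. remote pilot certificate absent → not met
12. flight-log audit 529 days ago vs limit 540 → met
Not met: 2, 6, 9, 10, 11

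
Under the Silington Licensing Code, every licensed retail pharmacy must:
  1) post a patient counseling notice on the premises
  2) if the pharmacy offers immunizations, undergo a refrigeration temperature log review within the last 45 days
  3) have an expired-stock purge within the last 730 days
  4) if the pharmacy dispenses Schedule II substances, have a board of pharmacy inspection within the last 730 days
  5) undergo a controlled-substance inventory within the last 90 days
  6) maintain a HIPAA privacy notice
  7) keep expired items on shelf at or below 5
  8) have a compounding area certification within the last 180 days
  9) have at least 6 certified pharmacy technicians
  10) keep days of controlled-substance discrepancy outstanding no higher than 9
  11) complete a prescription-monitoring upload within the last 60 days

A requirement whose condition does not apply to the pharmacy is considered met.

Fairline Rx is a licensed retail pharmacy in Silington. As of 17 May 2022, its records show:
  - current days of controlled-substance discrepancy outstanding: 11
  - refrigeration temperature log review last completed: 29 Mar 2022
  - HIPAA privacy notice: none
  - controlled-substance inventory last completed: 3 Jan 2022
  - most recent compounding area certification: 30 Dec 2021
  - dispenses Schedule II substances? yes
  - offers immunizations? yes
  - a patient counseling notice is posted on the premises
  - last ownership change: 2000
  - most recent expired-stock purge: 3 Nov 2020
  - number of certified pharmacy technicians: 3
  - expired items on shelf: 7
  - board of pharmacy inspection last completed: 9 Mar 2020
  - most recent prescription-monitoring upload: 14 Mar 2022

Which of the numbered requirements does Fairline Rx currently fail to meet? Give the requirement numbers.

1. patient counseling notice present → met
2. condition 'offers immunizations' holds; refrigeration temperature log review 49 days ago vs limit 45 → not met
3. expired-stock purge 560 days ago vs limit 730 → met
4. condition 'dispenses Schedule II substances' holds; board of pharmacy inspection 799 days ago vs limit 730 → not met
5. controlled-substance inventory 134 days ago vs limit 90 → not met
6. HIPAA privacy notice absent → not met
7. expired items on shelf 7 > 5 → not met
8. compounding area certification 138 days ago vs limit 180 → met
9. certified pharmacy technicians 3 < 6 → not met
10. days of controlled-substance discrepancy outstanding 11 > 9 → not met
11. prescription-monitoring upload 64 days ago vs limit 60 → not met
Not met: 2, 4, 5, 6, 7, 9, 10, 11

2, 4, 5, 6, 7, 9, 10, 11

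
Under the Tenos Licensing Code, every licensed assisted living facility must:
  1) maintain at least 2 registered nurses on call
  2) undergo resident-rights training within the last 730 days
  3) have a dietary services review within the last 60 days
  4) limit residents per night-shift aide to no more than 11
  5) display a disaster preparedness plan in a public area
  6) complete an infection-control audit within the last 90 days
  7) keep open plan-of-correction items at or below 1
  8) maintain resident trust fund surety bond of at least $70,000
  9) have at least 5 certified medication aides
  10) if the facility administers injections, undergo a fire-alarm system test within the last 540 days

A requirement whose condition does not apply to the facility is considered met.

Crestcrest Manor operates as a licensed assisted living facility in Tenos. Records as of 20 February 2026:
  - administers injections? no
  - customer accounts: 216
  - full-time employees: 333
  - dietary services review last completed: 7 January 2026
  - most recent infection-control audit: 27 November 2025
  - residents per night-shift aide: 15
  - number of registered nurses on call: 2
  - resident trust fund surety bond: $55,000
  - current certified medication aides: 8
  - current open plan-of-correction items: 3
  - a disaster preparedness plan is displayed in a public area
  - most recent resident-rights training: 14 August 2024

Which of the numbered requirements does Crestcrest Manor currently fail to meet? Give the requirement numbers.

4, 7, 8

1. registered nurses on call 2 ≥ 2 → met
2. resident-rights training 555 days ago vs limit 730 → met
3. dietary services review 44 days ago vs limit 60 → met
4. residents per night-shift aide 15 > 11 → not met
5. disaster preparedness plan present → met
6. infection-control audit 85 days ago vs limit 90 → met
7. open plan-of-correction items 3 > 1 → not met
8. resident trust fund surety bond $55,000 < $70,000 → not met
9. certified medication aides 8 ≥ 5 → met
10. condition 'administers injections' does not hold → requirement n/a → met
Not met: 4, 7, 8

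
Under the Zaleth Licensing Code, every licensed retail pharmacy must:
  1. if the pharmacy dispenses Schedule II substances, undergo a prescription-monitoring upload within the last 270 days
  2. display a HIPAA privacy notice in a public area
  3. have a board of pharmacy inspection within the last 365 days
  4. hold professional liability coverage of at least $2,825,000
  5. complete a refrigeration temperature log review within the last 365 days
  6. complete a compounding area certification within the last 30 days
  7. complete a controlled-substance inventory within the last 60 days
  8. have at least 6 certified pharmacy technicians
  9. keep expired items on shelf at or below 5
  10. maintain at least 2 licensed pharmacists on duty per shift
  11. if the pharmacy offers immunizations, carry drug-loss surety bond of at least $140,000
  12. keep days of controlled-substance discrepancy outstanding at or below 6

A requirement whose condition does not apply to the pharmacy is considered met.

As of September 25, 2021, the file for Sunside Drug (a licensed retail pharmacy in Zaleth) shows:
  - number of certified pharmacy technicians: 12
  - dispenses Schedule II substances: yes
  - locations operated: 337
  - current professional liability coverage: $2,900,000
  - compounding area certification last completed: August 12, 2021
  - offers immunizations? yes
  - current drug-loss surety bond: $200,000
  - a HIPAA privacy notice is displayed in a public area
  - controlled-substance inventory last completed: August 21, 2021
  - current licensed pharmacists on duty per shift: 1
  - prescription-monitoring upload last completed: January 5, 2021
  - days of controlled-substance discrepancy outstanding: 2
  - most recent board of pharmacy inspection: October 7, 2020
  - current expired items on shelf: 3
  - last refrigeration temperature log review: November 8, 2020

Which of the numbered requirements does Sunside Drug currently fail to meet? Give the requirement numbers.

6, 10

1. condition 'dispenses Schedule II substances' holds; prescription-monitoring upload 263 days ago vs limit 270 → met
2. HIPAA privacy notice present → met
3. board of pharmacy inspection 353 days ago vs limit 365 → met
4. professional liability coverage $2,900,000 ≥ $2,825,000 → met
5. refrigeration temperature log review 321 days ago vs limit 365 → met
6. compounding area certification 44 days ago vs limit 30 → not met
7. controlled-substance inventory 35 days ago vs limit 60 → met
8. certified pharmacy technicians 12 ≥ 6 → met
9. expired items on shelf 3 ≤ 5 → met
10. licensed pharmacists on duty per shift 1 < 2 → not met
11. condition 'offers immunizations' holds; drug-loss surety bond $200,000 ≥ $140,000 → met
12. days of controlled-substance discrepancy outstanding 2 ≤ 6 → met
Not met: 6, 10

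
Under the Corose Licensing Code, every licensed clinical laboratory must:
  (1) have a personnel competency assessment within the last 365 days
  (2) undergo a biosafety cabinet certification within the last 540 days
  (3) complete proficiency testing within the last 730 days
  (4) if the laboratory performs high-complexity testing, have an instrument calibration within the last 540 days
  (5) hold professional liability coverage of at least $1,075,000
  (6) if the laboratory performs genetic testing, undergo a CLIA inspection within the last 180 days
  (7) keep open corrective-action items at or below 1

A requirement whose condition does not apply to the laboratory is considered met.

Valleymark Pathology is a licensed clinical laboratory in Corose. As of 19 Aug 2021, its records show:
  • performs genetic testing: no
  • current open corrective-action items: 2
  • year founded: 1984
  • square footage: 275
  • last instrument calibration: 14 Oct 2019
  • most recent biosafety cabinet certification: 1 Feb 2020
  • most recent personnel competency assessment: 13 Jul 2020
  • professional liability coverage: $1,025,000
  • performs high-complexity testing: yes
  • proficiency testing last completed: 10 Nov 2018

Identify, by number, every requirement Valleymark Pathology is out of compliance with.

1. personnel competency assessment 402 days ago vs limit 365 → not met
2. biosafety cabinet certification 565 days ago vs limit 540 → not met
3. proficiency testing 1013 days ago vs limit 730 → not met
4. condition 'performs high-complexity testing' holds; instrument calibration 675 days ago vs limit 540 → not met
5. professional liability coverage $1,025,000 < $1,075,000 → not met
6. condition 'performs genetic testing' does not hold → requirement n/a → met
7. open corrective-action items 2 > 1 → not met
Not met: 1, 2, 3, 4, 5, 7

1, 2, 3, 4, 5, 7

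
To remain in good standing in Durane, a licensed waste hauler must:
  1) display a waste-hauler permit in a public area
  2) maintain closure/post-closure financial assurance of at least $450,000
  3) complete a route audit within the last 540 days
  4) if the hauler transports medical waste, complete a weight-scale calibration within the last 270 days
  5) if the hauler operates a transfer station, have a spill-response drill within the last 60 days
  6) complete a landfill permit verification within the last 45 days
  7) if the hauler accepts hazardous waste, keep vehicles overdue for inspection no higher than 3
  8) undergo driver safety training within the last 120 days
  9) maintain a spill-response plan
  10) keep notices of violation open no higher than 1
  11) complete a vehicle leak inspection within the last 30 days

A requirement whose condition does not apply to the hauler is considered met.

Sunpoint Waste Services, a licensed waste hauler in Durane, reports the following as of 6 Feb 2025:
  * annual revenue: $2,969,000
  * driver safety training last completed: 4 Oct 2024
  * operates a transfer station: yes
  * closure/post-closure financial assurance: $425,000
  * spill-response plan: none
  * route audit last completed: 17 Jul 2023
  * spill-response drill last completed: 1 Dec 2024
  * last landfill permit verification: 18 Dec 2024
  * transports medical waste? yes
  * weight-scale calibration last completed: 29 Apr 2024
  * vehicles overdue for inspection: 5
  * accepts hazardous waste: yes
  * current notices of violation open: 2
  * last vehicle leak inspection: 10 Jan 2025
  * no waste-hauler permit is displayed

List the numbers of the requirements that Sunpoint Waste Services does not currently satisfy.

1. waste-hauler permit absent → not met
2. closure/post-closure financial assurance $425,000 < $450,000 → not met
3. route audit 570 days ago vs limit 540 → not met
4. condition 'transports medical waste' holds; weight-scale calibration 283 days ago vs limit 270 → not met
5. condition 'operates a transfer station' holds; spill-response drill 67 days ago vs limit 60 → not met
6. landfill permit verification 50 days ago vs limit 45 → not met
7. condition 'accepts hazardous waste' holds; vehicles overdue for inspection 5 > 3 → not met
8. driver safety training 125 days ago vs limit 120 → not met
9. spill-response plan absent → not met
10. notices of violation open 2 > 1 → not met
11. vehicle leak inspection 27 days ago vs limit 30 → met
Not met: 1, 2, 3, 4, 5, 6, 7, 8, 9, 10

1, 2, 3, 4, 5, 6, 7, 8, 9, 10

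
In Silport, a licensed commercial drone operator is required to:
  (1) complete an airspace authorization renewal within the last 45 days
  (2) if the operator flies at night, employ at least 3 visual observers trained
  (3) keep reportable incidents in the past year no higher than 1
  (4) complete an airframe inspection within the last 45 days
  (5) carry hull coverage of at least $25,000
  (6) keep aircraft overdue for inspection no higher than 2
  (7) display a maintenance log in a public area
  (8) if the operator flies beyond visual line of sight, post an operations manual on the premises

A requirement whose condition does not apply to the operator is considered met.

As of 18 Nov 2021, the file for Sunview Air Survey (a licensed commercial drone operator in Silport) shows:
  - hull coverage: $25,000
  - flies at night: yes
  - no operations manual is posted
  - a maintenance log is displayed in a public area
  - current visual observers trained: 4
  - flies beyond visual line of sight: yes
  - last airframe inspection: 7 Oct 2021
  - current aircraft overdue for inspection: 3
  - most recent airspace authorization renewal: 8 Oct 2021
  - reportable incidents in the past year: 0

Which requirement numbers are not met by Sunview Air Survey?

6, 8

1. airspace authorization renewal 41 days ago vs limit 45 → met
2. condition 'flies at night' holds; visual observers trained 4 ≥ 3 → met
3. reportable incidents in the past year 0 ≤ 1 → met
4. airframe inspection 42 days ago vs limit 45 → met
5. hull coverage $25,000 ≥ $25,000 → met
6. aircraft overdue for inspection 3 > 2 → not met
7. maintenance log present → met
8. condition 'flies beyond visual line of sight' holds; operations manual absent → not met
Not met: 6, 8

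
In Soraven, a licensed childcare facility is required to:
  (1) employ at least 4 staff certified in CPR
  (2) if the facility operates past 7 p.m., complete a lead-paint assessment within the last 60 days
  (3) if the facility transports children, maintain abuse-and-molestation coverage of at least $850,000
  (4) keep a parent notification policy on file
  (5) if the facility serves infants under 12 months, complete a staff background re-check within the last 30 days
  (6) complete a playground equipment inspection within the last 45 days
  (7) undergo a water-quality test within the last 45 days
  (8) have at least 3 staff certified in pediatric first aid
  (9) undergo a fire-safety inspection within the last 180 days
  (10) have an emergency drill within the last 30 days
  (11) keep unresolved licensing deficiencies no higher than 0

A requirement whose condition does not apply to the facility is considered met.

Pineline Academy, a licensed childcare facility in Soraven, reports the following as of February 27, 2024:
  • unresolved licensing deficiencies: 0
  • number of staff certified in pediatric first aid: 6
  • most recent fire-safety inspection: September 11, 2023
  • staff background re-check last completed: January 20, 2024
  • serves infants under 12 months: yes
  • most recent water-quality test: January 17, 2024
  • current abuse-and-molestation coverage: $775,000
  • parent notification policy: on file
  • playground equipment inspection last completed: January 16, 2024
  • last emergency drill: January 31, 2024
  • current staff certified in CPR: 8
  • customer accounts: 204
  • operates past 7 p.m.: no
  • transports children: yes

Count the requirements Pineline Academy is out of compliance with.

2

1. staff certified in CPR 8 ≥ 4 → met
2. condition 'operates past 7 p.m.' does not hold → requirement n/a → met
3. condition 'transports children' holds; abuse-and-molestation coverage $775,000 < $850,000 → not met
4. parent notification policy present → met
5. condition 'serves infants under 12 months' holds; staff background re-check 38 days ago vs limit 30 → not met
6. playground equipment inspection 42 days ago vs limit 45 → met
7. water-quality test 41 days ago vs limit 45 → met
8. staff certified in pediatric first aid 6 ≥ 3 → met
9. fire-safety inspection 169 days ago vs limit 180 → met
10. emergency drill 27 days ago vs limit 30 → met
11. unresolved licensing deficiencies 0 ≤ 0 → met
Not met: 2 of 11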